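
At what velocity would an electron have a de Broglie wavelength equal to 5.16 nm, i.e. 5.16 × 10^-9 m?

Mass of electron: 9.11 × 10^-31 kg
1.41 × 10^5 m/s

From λ = h/(mv), solve for v:

v = h/(mλ)
v = (6.626 × 10^-34 J·s) / (9.11 × 10^-31 kg × 5.16 × 10^-9 m)
v = 1.41 × 10^5 m/s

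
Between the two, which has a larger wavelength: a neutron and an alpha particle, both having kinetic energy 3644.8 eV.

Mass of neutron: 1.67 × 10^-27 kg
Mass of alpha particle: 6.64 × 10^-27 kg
The neutron has the longer wavelength.

Using λ = h/√(2mKE):

For neutron: λ₁ = h/√(2m₁KE) = 4.74 × 10^-13 m
For alpha particle: λ₂ = h/√(2m₂KE) = 2.38 × 10^-13 m

Since λ ∝ 1/√m at constant kinetic energy, the lighter particle has the longer wavelength.

The neutron has the longer de Broglie wavelength.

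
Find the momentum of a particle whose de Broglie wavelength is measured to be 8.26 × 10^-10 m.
8.02 × 10^-25 kg·m/s

From the de Broglie relation λ = h/p, we solve for p:

p = h/λ
p = (6.626 × 10^-34 J·s) / (8.26 × 10^-10 m)
p = 8.02 × 10^-25 kg·m/s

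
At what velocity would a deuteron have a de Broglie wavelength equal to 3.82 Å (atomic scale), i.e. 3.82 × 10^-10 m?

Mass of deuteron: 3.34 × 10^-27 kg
5.19 × 10^2 m/s

From λ = h/(mv), solve for v:

v = h/(mλ)
v = (6.626 × 10^-34 J·s) / (3.34 × 10^-27 kg × 3.82 × 10^-10 m)
v = 5.19 × 10^2 m/s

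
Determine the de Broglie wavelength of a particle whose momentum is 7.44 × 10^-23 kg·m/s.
8.91 × 10^-12 m

Using the de Broglie relation λ = h/p:

λ = h/p
λ = (6.626 × 10^-34 J·s) / (7.44 × 10^-23 kg·m/s)
λ = 8.91 × 10^-12 m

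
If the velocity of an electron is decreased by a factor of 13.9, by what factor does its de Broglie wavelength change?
The wavelength increases by a factor of 13.9.

From λ = h/(mv), the wavelength is inversely proportional to velocity:

λ ∝ 1/v

If v → v/13.9, then λ → 13.9λ

When velocity is decreased by a factor of 13.9, the wavelength increases by a factor of 13.9.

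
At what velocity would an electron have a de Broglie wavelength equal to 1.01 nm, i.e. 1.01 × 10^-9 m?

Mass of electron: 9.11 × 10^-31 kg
7.20 × 10^5 m/s

From λ = h/(mv), solve for v:

v = h/(mλ)
v = (6.626 × 10^-34 J·s) / (9.11 × 10^-31 kg × 1.01 × 10^-9 m)
v = 7.20 × 10^5 m/s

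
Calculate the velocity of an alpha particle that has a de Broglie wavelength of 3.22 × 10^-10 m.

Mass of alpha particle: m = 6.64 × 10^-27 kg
3.10 × 10^2 m/s

From the de Broglie relation λ = h/(mv), we solve for v:

v = h/(mλ)
v = (6.626 × 10^-34 J·s) / (6.64 × 10^-27 kg × 3.22 × 10^-10 m)
v = 3.10 × 10^2 m/s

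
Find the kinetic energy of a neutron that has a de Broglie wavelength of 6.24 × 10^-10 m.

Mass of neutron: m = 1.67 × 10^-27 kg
3.38 × 10^-22 J (or 2.11 × 10^-3 eV)

From λ = h/√(2mKE), we solve for KE:

λ² = h²/(2mKE)
KE = h²/(2mλ²)
KE = (6.626 × 10^-34 J·s)² / (2 × 1.67 × 10^-27 kg × (6.24 × 10^-10 m)²)
KE = 3.38 × 10^-22 J
KE = 2.11 × 10^-3 eV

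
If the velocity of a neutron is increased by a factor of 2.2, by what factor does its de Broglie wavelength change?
The wavelength decreases by a factor of 2.2.

From λ = h/(mv), the wavelength is inversely proportional to velocity:

λ ∝ 1/v

If v → 2.2v, then λ → λ/2.2

When velocity is increased by a factor of 2.2, the wavelength decreases by a factor of 2.2.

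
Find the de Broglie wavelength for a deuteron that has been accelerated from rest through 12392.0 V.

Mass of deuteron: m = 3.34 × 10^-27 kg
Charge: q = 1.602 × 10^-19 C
1.82 × 10^-13 m

When a particle is accelerated through voltage V, it gains kinetic energy KE = qV.

The de Broglie wavelength is then λ = h/√(2mqV):

λ = h/√(2mqV)
λ = (6.626 × 10^-34 J·s) / √(2 × 3.34 × 10^-27 kg × 1.602 × 10^-19 C × 12392.0 V)
λ = 1.82 × 10^-13 m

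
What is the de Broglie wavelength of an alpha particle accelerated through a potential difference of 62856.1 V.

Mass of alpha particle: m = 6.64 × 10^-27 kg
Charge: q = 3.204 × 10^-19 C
4.05 × 10^-14 m

When a particle is accelerated through voltage V, it gains kinetic energy KE = qV.

The de Broglie wavelength is then λ = h/√(2mqV):

λ = h/√(2mqV)
λ = (6.626 × 10^-34 J·s) / √(2 × 6.64 × 10^-27 kg × 3.204 × 10^-19 C × 62856.1 V)
λ = 4.05 × 10^-14 m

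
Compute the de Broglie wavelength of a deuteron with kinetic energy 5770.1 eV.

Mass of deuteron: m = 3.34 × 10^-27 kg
2.67 × 10^-13 m

Using λ = h/√(2mKE):

First convert KE to Joules: KE = 5770.1 eV = 9.245 × 10^-16 J

λ = h/√(2mKE)
λ = (6.626 × 10^-34 J·s) / √(2 × 3.34 × 10^-27 kg × 9.245 × 10^-16 J)
λ = 2.67 × 10^-13 m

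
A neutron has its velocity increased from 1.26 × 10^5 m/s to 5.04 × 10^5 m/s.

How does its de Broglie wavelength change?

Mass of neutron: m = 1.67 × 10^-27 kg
The wavelength decreases by a factor of 4.

Using λ = h/(mv):

Initial wavelength: λ₁ = h/(mv₁) = 3.15 × 10^-12 m
Final wavelength: λ₂ = h/(mv₂) = 7.87 × 10^-13 m

Since λ ∝ 1/v, when velocity increases by a factor of 4, the wavelength decreases by a factor of 4.

λ₂/λ₁ = v₁/v₂ = 1/4

The wavelength decreases by a factor of 4.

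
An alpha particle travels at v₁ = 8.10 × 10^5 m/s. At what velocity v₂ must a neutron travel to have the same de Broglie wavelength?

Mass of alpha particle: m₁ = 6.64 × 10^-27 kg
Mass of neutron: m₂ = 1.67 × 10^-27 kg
v₂ = 3.22 × 10^6 m/s

For equal de Broglie wavelengths: λ₁ = λ₂

h/(m₁v₁) = h/(m₂v₂)
m₁v₁ = m₂v₂
v₂ = v₁ · (m₁/m₂)

v₂ = 8.10 × 10^5 m/s × (6.64 × 10^-27 kg / 1.67 × 10^-27 kg)
v₂ = 3.22 × 10^6 m/s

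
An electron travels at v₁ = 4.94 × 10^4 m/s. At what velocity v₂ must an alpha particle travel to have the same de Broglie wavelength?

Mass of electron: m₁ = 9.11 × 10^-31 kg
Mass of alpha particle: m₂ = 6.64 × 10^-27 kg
v₂ = 6.78 × 10^0 m/s

For equal de Broglie wavelengths: λ₁ = λ₂

h/(m₁v₁) = h/(m₂v₂)
m₁v₁ = m₂v₂
v₂ = v₁ · (m₁/m₂)

v₂ = 4.94 × 10^4 m/s × (9.11 × 10^-31 kg / 6.64 × 10^-27 kg)
v₂ = 6.78 × 10^0 m/s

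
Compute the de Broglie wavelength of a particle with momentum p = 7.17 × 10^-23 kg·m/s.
9.24 × 10^-12 m

Using the de Broglie relation λ = h/p:

λ = h/p
λ = (6.626 × 10^-34 J·s) / (7.17 × 10^-23 kg·m/s)
λ = 9.24 × 10^-12 m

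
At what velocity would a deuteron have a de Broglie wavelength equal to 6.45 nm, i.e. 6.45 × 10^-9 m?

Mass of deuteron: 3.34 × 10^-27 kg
3.08 × 10^1 m/s

From λ = h/(mv), solve for v:

v = h/(mλ)
v = (6.626 × 10^-34 J·s) / (3.34 × 10^-27 kg × 6.45 × 10^-9 m)
v = 3.08 × 10^1 m/s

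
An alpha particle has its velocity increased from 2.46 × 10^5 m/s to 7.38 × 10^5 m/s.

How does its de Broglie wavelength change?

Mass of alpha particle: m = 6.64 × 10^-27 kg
The wavelength decreases by a factor of 3.

Using λ = h/(mv):

Initial wavelength: λ₁ = h/(mv₁) = 4.06 × 10^-13 m
Final wavelength: λ₂ = h/(mv₂) = 1.35 × 10^-13 m

Since λ ∝ 1/v, when velocity increases by a factor of 3, the wavelength decreases by a factor of 3.

λ₂/λ₁ = v₁/v₂ = 1/3

The wavelength decreases by a factor of 3.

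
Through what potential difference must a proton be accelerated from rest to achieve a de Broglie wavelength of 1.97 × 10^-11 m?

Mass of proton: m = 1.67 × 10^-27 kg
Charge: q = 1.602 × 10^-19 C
2.11 V

From λ = h/√(2mqV), we solve for V:

λ² = h²/(2mqV)
V = h²/(2mqλ²)
V = (6.626 × 10^-34 J·s)² / (2 × 1.67 × 10^-27 kg × 1.602 × 10^-19 C × (1.97 × 10^-11 m)²)
V = 2.11 V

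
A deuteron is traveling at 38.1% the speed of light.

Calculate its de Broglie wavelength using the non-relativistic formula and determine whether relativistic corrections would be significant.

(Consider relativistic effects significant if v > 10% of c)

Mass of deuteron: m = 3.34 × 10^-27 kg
Yes, relativistic corrections are needed.

Using the non-relativistic de Broglie formula λ = h/(mv):

v = 38.1% × c = 1.142 × 10^8 m/s

λ = h/(mv)
λ = (6.626 × 10^-34 J·s) / (3.34 × 10^-27 kg × 1.142 × 10^8 m/s)
λ = 1.74 × 10^-15 m

Since v = 38.1% of c > 10% of c, relativistic corrections ARE significant and the actual wavelength would differ from this non-relativistic estimate.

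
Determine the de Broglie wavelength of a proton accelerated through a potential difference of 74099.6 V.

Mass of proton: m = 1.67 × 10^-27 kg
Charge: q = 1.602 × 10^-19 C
1.05 × 10^-13 m

When a particle is accelerated through voltage V, it gains kinetic energy KE = qV.

The de Broglie wavelength is then λ = h/√(2mqV):

λ = h/√(2mqV)
λ = (6.626 × 10^-34 J·s) / √(2 × 1.67 × 10^-27 kg × 1.602 × 10^-19 C × 74099.6 V)
λ = 1.05 × 10^-13 m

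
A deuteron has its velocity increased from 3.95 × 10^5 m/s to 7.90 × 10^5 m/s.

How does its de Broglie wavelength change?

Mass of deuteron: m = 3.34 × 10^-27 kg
The wavelength decreases by a factor of 2.

Using λ = h/(mv):

Initial wavelength: λ₁ = h/(mv₁) = 5.02 × 10^-13 m
Final wavelength: λ₂ = h/(mv₂) = 2.51 × 10^-13 m

Since λ ∝ 1/v, when velocity increases by a factor of 2, the wavelength decreases by a factor of 2.

λ₂/λ₁ = v₁/v₂ = 1/2

The wavelength decreases by a factor of 2.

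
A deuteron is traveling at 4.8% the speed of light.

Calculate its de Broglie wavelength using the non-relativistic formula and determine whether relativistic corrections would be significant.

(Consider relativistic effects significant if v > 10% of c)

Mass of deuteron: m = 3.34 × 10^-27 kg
No, relativistic corrections are not needed.

Using the non-relativistic de Broglie formula λ = h/(mv):

v = 4.8% × c = 1.439 × 10^7 m/s

λ = h/(mv)
λ = (6.626 × 10^-34 J·s) / (3.34 × 10^-27 kg × 1.439 × 10^7 m/s)
λ = 1.38 × 10^-14 m

Since v = 4.8% of c < 10% of c, relativistic corrections are NOT significant and this non-relativistic result is a good approximation.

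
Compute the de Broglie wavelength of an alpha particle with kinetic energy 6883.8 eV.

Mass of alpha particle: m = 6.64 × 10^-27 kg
1.73 × 10^-13 m

Using λ = h/√(2mKE):

First convert KE to Joules: KE = 6883.8 eV = 1.103 × 10^-15 J

λ = h/√(2mKE)
λ = (6.626 × 10^-34 J·s) / √(2 × 6.64 × 10^-27 kg × 1.103 × 10^-15 J)
λ = 1.73 × 10^-13 m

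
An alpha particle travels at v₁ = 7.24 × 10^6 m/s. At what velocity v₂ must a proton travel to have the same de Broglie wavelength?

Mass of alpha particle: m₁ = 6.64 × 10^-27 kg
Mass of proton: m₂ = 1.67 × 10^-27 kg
v₂ = 2.88 × 10^7 m/s

For equal de Broglie wavelengths: λ₁ = λ₂

h/(m₁v₁) = h/(m₂v₂)
m₁v₁ = m₂v₂
v₂ = v₁ · (m₁/m₂)

v₂ = 7.24 × 10^6 m/s × (6.64 × 10^-27 kg / 1.67 × 10^-27 kg)
v₂ = 2.88 × 10^7 m/s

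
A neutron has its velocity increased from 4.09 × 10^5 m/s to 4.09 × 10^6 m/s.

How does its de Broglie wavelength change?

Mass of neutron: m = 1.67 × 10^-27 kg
The wavelength decreases by a factor of 10.

Using λ = h/(mv):

Initial wavelength: λ₁ = h/(mv₁) = 9.70 × 10^-13 m
Final wavelength: λ₂ = h/(mv₂) = 9.70 × 10^-14 m

Since λ ∝ 1/v, when velocity increases by a factor of 10, the wavelength decreases by a factor of 10.

λ₂/λ₁ = v₁/v₂ = 1/10

The wavelength decreases by a factor of 10.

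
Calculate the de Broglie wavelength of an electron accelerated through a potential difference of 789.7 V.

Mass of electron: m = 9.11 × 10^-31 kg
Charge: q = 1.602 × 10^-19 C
4.36 × 10^-11 m

When a particle is accelerated through voltage V, it gains kinetic energy KE = qV.

The de Broglie wavelength is then λ = h/√(2mqV):

λ = h/√(2mqV)
λ = (6.626 × 10^-34 J·s) / √(2 × 9.11 × 10^-31 kg × 1.602 × 10^-19 C × 789.7 V)
λ = 4.36 × 10^-11 m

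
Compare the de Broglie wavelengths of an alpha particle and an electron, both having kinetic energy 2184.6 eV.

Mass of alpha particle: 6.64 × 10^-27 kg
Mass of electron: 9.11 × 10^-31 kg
The electron has the longer wavelength.

Using λ = h/√(2mKE):

For alpha particle: λ₁ = h/√(2m₁KE) = 3.07 × 10^-13 m
For electron: λ₂ = h/√(2m₂KE) = 2.62 × 10^-11 m

Since λ ∝ 1/√m at constant kinetic energy, the lighter particle has the longer wavelength.

The electron has the longer de Broglie wavelength.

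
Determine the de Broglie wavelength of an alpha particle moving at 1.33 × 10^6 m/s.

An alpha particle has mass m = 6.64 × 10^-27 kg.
7.50 × 10^-14 m

Using the de Broglie relation λ = h/(mv):

λ = h/(mv)
λ = (6.626 × 10^-34 J·s) / (6.64 × 10^-27 kg × 1.33 × 10^6 m/s)
λ = 7.50 × 10^-14 m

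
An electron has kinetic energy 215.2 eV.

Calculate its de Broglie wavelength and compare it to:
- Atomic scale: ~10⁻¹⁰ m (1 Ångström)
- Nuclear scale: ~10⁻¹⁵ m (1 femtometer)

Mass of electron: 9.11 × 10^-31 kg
λ = 8.36 × 10^-11 m, which is between nuclear and atomic scales.

Using λ = h/√(2mKE):

KE = 215.2 eV = 3.448 × 10^-17 J

λ = h/√(2mKE)
λ = (6.626 × 10^-34 J·s) / √(2 × 9.11 × 10^-31 kg × 3.448 × 10^-17 J)
λ = 8.36 × 10^-11 m

Comparison:
- Atomic scale (10⁻¹⁰ m): λ is 0.84× this size
- Nuclear scale (10⁻¹⁵ m): λ is 8.4e+04× this size

The wavelength is between nuclear and atomic scales.

This wavelength is appropriate for probing atomic structure but too large for nuclear physics experiments.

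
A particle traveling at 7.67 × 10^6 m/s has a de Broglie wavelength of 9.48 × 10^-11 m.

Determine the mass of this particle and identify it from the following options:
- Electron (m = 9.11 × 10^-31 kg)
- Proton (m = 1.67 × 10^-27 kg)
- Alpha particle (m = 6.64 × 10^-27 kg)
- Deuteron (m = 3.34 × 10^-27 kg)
The particle is an electron.

From λ = h/(mv), solve for mass:

m = h/(λv)
m = (6.626 × 10^-34 J·s) / (9.48 × 10^-11 m × 7.67 × 10^6 m/s)
m = 9.11 × 10^-31 kg

Comparing with the listed masses, this is closest to an electron.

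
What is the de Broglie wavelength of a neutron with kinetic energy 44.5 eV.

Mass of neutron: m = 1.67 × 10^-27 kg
4.29 × 10^-12 m

Using λ = h/√(2mKE):

First convert KE to Joules: KE = 44.5 eV = 7.130 × 10^-18 J

λ = h/√(2mKE)
λ = (6.626 × 10^-34 J·s) / √(2 × 1.67 × 10^-27 kg × 7.130 × 10^-18 J)
λ = 4.29 × 10^-12 m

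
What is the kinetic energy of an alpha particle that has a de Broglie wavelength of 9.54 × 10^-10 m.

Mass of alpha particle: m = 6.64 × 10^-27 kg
3.63 × 10^-23 J (or 2.27 × 10^-4 eV)

From λ = h/√(2mKE), we solve for KE:

λ² = h²/(2mKE)
KE = h²/(2mλ²)
KE = (6.626 × 10^-34 J·s)² / (2 × 6.64 × 10^-27 kg × (9.54 × 10^-10 m)²)
KE = 3.63 × 10^-23 J
KE = 2.27 × 10^-4 eV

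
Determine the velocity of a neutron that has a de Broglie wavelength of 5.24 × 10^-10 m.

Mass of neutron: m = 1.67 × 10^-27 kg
7.57 × 10^2 m/s

From the de Broglie relation λ = h/(mv), we solve for v:

v = h/(mλ)
v = (6.626 × 10^-34 J·s) / (1.67 × 10^-27 kg × 5.24 × 10^-10 m)
v = 7.57 × 10^2 m/s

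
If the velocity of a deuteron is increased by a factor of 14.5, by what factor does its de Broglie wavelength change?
The wavelength decreases by a factor of 14.5.

From λ = h/(mv), the wavelength is inversely proportional to velocity:

λ ∝ 1/v

If v → 14.5v, then λ → λ/14.5

When velocity is increased by a factor of 14.5, the wavelength decreases by a factor of 14.5.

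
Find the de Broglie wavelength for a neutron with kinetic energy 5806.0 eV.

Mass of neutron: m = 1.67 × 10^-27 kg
3.76 × 10^-13 m

Using λ = h/√(2mKE):

First convert KE to Joules: KE = 5806.0 eV = 9.302 × 10^-16 J

λ = h/√(2mKE)
λ = (6.626 × 10^-34 J·s) / √(2 × 1.67 × 10^-27 kg × 9.302 × 10^-16 J)
λ = 3.76 × 10^-13 m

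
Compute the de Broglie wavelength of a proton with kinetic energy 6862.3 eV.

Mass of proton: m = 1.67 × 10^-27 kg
3.46 × 10^-13 m

Using λ = h/√(2mKE):

First convert KE to Joules: KE = 6862.3 eV = 1.099 × 10^-15 J

λ = h/√(2mKE)
λ = (6.626 × 10^-34 J·s) / √(2 × 1.67 × 10^-27 kg × 1.099 × 10^-15 J)
λ = 3.46 × 10^-13 m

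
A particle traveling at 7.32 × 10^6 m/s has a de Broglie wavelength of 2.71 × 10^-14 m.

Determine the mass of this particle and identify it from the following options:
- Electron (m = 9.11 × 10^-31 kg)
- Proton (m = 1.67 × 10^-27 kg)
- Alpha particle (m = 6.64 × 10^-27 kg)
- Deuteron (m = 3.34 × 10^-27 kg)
The particle is a deuteron.

From λ = h/(mv), solve for mass:

m = h/(λv)
m = (6.626 × 10^-34 J·s) / (2.71 × 10^-14 m × 7.32 × 10^6 m/s)
m = 3.34 × 10^-27 kg

Comparing with the listed masses, this is closest to a deuteron.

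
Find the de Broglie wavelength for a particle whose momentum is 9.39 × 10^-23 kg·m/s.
7.06 × 10^-12 m

Using the de Broglie relation λ = h/p:

λ = h/p
λ = (6.626 × 10^-34 J·s) / (9.39 × 10^-23 kg·m/s)
λ = 7.06 × 10^-12 m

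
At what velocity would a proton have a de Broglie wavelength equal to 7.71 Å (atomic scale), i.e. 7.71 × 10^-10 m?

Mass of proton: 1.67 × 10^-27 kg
5.15 × 10^2 m/s

From λ = h/(mv), solve for v:

v = h/(mλ)
v = (6.626 × 10^-34 J·s) / (1.67 × 10^-27 kg × 7.71 × 10^-10 m)
v = 5.15 × 10^2 m/s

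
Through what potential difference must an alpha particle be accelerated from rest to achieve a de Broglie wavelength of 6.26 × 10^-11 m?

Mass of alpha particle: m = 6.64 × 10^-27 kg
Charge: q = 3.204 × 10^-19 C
2.63 × 10^-2 V

From λ = h/√(2mqV), we solve for V:

λ² = h²/(2mqV)
V = h²/(2mqλ²)
V = (6.626 × 10^-34 J·s)² / (2 × 6.64 × 10^-27 kg × 3.204 × 10^-19 C × (6.26 × 10^-11 m)²)
V = 2.63 × 10^-2 V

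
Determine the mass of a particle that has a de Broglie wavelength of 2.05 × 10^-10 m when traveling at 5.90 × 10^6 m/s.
5.48 × 10^-31 kg

From the de Broglie relation λ = h/(mv), we solve for m:

m = h/(λv)
m = (6.626 × 10^-34 J·s) / (2.05 × 10^-10 m × 5.90 × 10^6 m/s)
m = 5.48 × 10^-31 kg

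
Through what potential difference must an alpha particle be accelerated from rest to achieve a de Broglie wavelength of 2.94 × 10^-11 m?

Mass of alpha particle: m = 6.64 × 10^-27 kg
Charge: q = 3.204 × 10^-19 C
1.19 × 10^-1 V

From λ = h/√(2mqV), we solve for V:

λ² = h²/(2mqV)
V = h²/(2mqλ²)
V = (6.626 × 10^-34 J·s)² / (2 × 6.64 × 10^-27 kg × 3.204 × 10^-19 C × (2.94 × 10^-11 m)²)
V = 1.19 × 10^-1 V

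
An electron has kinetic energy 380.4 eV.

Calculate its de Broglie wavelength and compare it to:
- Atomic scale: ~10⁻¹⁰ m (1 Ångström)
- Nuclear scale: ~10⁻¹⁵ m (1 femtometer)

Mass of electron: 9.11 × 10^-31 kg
λ = 6.29 × 10^-11 m, which is between nuclear and atomic scales.

Using λ = h/√(2mKE):

KE = 380.4 eV = 6.095 × 10^-17 J

λ = h/√(2mKE)
λ = (6.626 × 10^-34 J·s) / √(2 × 9.11 × 10^-31 kg × 6.095 × 10^-17 J)
λ = 6.29 × 10^-11 m

Comparison:
- Atomic scale (10⁻¹⁰ m): λ is 0.63× this size
- Nuclear scale (10⁻¹⁵ m): λ is 6.3e+04× this size

The wavelength is between nuclear and atomic scales.

This wavelength is appropriate for probing atomic structure but too large for nuclear physics experiments.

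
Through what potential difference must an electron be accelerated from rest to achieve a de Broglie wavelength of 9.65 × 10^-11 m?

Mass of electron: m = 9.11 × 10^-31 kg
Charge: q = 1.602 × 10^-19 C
162 V

From λ = h/√(2mqV), we solve for V:

λ² = h²/(2mqV)
V = h²/(2mqλ²)
V = (6.626 × 10^-34 J·s)² / (2 × 9.11 × 10^-31 kg × 1.602 × 10^-19 C × (9.65 × 10^-11 m)²)
V = 162 V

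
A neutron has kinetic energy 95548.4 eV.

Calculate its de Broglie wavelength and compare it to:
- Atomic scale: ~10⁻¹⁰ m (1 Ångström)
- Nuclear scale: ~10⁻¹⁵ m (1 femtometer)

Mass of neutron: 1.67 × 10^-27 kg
λ = 9.27 × 10^-14 m, which is between nuclear and atomic scales.

Using λ = h/√(2mKE):

KE = 95548.4 eV = 1.531 × 10^-14 J

λ = h/√(2mKE)
λ = (6.626 × 10^-34 J·s) / √(2 × 1.67 × 10^-27 kg × 1.531 × 10^-14 J)
λ = 9.27 × 10^-14 m

Comparison:
- Atomic scale (10⁻¹⁰ m): λ is 0.00093× this size
- Nuclear scale (10⁻¹⁵ m): λ is 93× this size

The wavelength is between nuclear and atomic scales.

This wavelength is appropriate for probing atomic structure but too large for nuclear physics experiments.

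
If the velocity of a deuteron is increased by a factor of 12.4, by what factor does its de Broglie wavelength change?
The wavelength decreases by a factor of 12.4.

From λ = h/(mv), the wavelength is inversely proportional to velocity:

λ ∝ 1/v

If v → 12.4v, then λ → λ/12.4

When velocity is increased by a factor of 12.4, the wavelength decreases by a factor of 12.4.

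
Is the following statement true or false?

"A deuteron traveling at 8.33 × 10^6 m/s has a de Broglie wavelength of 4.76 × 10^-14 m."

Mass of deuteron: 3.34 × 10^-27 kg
False

The claim is incorrect.

Using λ = h/(mv):
λ = (6.626 × 10^-34 J·s) / (3.34 × 10^-27 kg × 8.33 × 10^6 m/s)
λ = 2.38 × 10^-14 m

The actual wavelength differs from the claimed 4.76 × 10^-14 m.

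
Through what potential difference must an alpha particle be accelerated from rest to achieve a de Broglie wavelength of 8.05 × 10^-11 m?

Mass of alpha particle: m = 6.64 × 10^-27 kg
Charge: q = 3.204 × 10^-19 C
1.59 × 10^-2 V

From λ = h/√(2mqV), we solve for V:

λ² = h²/(2mqV)
V = h²/(2mqλ²)
V = (6.626 × 10^-34 J·s)² / (2 × 6.64 × 10^-27 kg × 3.204 × 10^-19 C × (8.05 × 10^-11 m)²)
V = 1.59 × 10^-2 V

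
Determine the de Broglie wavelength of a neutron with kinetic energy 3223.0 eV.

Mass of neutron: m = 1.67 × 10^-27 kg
5.05 × 10^-13 m

Using λ = h/√(2mKE):

First convert KE to Joules: KE = 3223.0 eV = 5.164 × 10^-16 J

λ = h/√(2mKE)
λ = (6.626 × 10^-34 J·s) / √(2 × 1.67 × 10^-27 kg × 5.164 × 10^-16 J)
λ = 5.05 × 10^-13 m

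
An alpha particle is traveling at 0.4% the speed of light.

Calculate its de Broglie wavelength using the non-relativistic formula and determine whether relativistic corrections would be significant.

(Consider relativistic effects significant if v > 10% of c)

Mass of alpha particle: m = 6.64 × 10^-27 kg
No, relativistic corrections are not needed.

Using the non-relativistic de Broglie formula λ = h/(mv):

v = 0.4% × c = 1.199 × 10^6 m/s

λ = h/(mv)
λ = (6.626 × 10^-34 J·s) / (6.64 × 10^-27 kg × 1.199 × 10^6 m/s)
λ = 8.32 × 10^-14 m

Since v = 0.4% of c < 10% of c, relativistic corrections are NOT significant and this non-relativistic result is a good approximation.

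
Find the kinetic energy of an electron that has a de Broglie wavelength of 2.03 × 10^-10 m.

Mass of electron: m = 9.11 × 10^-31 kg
5.85 × 10^-18 J (or 36.5 eV)

From λ = h/√(2mKE), we solve for KE:

λ² = h²/(2mKE)
KE = h²/(2mλ²)
KE = (6.626 × 10^-34 J·s)² / (2 × 9.11 × 10^-31 kg × (2.03 × 10^-10 m)²)
KE = 5.85 × 10^-18 J
KE = 36.5 eV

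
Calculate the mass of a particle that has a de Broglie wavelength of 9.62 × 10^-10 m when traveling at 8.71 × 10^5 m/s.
7.91 × 10^-31 kg

From the de Broglie relation λ = h/(mv), we solve for m:

m = h/(λv)
m = (6.626 × 10^-34 J·s) / (9.62 × 10^-10 m × 8.71 × 10^5 m/s)
m = 7.91 × 10^-31 kg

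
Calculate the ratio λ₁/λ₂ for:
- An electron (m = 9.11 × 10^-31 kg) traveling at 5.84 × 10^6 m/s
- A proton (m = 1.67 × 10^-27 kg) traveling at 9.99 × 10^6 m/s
λ₁/λ₂ = 3.14 × 10^3

Using λ = h/(mv):

λ₁ = h/(m₁v₁) = 1.25 × 10^-10 m
λ₂ = h/(m₂v₂) = 3.97 × 10^-14 m

Ratio λ₁/λ₂ = (m₂v₂)/(m₁v₁)
         = (1.67 × 10^-27 kg × 9.99 × 10^6 m/s) / (9.11 × 10^-31 kg × 5.84 × 10^6 m/s)
         = 3.14 × 10^3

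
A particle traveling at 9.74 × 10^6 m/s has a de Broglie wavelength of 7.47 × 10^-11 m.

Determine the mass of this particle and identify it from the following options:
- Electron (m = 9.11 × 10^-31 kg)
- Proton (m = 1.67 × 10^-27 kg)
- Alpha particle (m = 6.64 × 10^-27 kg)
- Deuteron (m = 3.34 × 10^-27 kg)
The particle is an electron.

From λ = h/(mv), solve for mass:

m = h/(λv)
m = (6.626 × 10^-34 J·s) / (7.47 × 10^-11 m × 9.74 × 10^6 m/s)
m = 9.11 × 10^-31 kg

Comparing with the listed masses, this is closest to an electron.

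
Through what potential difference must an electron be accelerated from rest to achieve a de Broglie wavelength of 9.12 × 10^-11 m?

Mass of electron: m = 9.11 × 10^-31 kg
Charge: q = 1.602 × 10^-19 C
181 V

From λ = h/√(2mqV), we solve for V:

λ² = h²/(2mqV)
V = h²/(2mqλ²)
V = (6.626 × 10^-34 J·s)² / (2 × 9.11 × 10^-31 kg × 1.602 × 10^-19 C × (9.12 × 10^-11 m)²)
V = 181 V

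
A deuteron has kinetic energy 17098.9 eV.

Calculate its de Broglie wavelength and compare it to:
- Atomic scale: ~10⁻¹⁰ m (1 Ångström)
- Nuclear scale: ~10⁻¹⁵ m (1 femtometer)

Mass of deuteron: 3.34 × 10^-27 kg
λ = 1.55 × 10^-13 m, which is between nuclear and atomic scales.

Using λ = h/√(2mKE):

KE = 17098.9 eV = 2.740 × 10^-15 J

λ = h/√(2mKE)
λ = (6.626 × 10^-34 J·s) / √(2 × 3.34 × 10^-27 kg × 2.740 × 10^-15 J)
λ = 1.55 × 10^-13 m

Comparison:
- Atomic scale (10⁻¹⁰ m): λ is 0.0015× this size
- Nuclear scale (10⁻¹⁵ m): λ is 1.5e+02× this size

The wavelength is between nuclear and atomic scales.

This wavelength is appropriate for probing atomic structure but too large for nuclear physics experiments.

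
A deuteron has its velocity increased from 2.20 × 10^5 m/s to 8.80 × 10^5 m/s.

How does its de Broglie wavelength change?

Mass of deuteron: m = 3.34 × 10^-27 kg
The wavelength decreases by a factor of 4.

Using λ = h/(mv):

Initial wavelength: λ₁ = h/(mv₁) = 9.02 × 10^-13 m
Final wavelength: λ₂ = h/(mv₂) = 2.25 × 10^-13 m

Since λ ∝ 1/v, when velocity increases by a factor of 4, the wavelength decreases by a factor of 4.

λ₂/λ₁ = v₁/v₂ = 1/4

The wavelength decreases by a factor of 4.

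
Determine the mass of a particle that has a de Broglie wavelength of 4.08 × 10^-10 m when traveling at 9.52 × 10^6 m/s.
1.71 × 10^-31 kg

From the de Broglie relation λ = h/(mv), we solve for m:

m = h/(λv)
m = (6.626 × 10^-34 J·s) / (4.08 × 10^-10 m × 9.52 × 10^6 m/s)
m = 1.71 × 10^-31 kg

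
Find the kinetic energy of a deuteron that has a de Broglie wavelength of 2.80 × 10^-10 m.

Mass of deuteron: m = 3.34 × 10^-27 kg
8.38 × 10^-22 J (or 5.23 × 10^-3 eV)

From λ = h/√(2mKE), we solve for KE:

λ² = h²/(2mKE)
KE = h²/(2mλ²)
KE = (6.626 × 10^-34 J·s)² / (2 × 3.34 × 10^-27 kg × (2.80 × 10^-10 m)²)
KE = 8.38 × 10^-22 J
KE = 5.23 × 10^-3 eV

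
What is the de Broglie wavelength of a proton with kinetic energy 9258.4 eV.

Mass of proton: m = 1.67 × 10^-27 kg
2.98 × 10^-13 m

Using λ = h/√(2mKE):

First convert KE to Joules: KE = 9258.4 eV = 1.483 × 10^-15 J

λ = h/√(2mKE)
λ = (6.626 × 10^-34 J·s) / √(2 × 1.67 × 10^-27 kg × 1.483 × 10^-15 J)
λ = 2.98 × 10^-13 m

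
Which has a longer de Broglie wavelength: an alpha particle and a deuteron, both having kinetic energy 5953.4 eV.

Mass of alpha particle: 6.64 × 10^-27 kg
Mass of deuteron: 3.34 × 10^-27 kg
The deuteron has the longer wavelength.

Using λ = h/√(2mKE):

For alpha particle: λ₁ = h/√(2m₁KE) = 1.86 × 10^-13 m
For deuteron: λ₂ = h/√(2m₂KE) = 2.62 × 10^-13 m

Since λ ∝ 1/√m at constant kinetic energy, the lighter particle has the longer wavelength.

The deuteron has the longer de Broglie wavelength.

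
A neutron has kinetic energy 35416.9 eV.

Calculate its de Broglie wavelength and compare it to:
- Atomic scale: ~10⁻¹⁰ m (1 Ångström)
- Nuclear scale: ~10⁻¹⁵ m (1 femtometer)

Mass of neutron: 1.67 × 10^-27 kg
λ = 1.52 × 10^-13 m, which is between nuclear and atomic scales.

Using λ = h/√(2mKE):

KE = 35416.9 eV = 5.674 × 10^-15 J

λ = h/√(2mKE)
λ = (6.626 × 10^-34 J·s) / √(2 × 1.67 × 10^-27 kg × 5.674 × 10^-15 J)
λ = 1.52 × 10^-13 m

Comparison:
- Atomic scale (10⁻¹⁰ m): λ is 0.0015× this size
- Nuclear scale (10⁻¹⁵ m): λ is 1.5e+02× this size

The wavelength is between nuclear and atomic scales.

This wavelength is appropriate for probing atomic structure but too large for nuclear physics experiments.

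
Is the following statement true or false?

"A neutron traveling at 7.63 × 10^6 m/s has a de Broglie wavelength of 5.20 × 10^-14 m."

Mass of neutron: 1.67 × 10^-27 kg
True

The claim is correct.

Using λ = h/(mv):
λ = (6.626 × 10^-34 J·s) / (1.67 × 10^-27 kg × 7.63 × 10^6 m/s)
λ = 5.20 × 10^-14 m

This matches the claimed value.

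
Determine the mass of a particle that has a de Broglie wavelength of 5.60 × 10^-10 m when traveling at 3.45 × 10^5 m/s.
3.43 × 10^-30 kg

From the de Broglie relation λ = h/(mv), we solve for m:

m = h/(λv)
m = (6.626 × 10^-34 J·s) / (5.60 × 10^-10 m × 3.45 × 10^5 m/s)
m = 3.43 × 10^-30 kg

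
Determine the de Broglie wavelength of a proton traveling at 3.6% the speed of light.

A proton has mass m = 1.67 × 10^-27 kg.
3.68 × 10^-14 m

Using the de Broglie relation λ = h/(mv):

v = 3.6% × c = 1.079 × 10^7 m/s

λ = h/(mv)
λ = (6.626 × 10^-34 J·s) / (1.67 × 10^-27 kg × 1.079 × 10^7 m/s)
λ = 3.68 × 10^-14 m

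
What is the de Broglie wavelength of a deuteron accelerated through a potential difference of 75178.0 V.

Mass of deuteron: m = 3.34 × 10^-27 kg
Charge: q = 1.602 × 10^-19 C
7.39 × 10^-14 m

When a particle is accelerated through voltage V, it gains kinetic energy KE = qV.

The de Broglie wavelength is then λ = h/√(2mqV):

λ = h/√(2mqV)
λ = (6.626 × 10^-34 J·s) / √(2 × 3.34 × 10^-27 kg × 1.602 × 10^-19 C × 75178.0 V)
λ = 7.39 × 10^-14 m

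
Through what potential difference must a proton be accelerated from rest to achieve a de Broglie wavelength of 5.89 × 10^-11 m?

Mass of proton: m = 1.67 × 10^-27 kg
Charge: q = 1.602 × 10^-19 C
2.37 × 10^-1 V

From λ = h/√(2mqV), we solve for V:

λ² = h²/(2mqV)
V = h²/(2mqλ²)
V = (6.626 × 10^-34 J·s)² / (2 × 1.67 × 10^-27 kg × 1.602 × 10^-19 C × (5.89 × 10^-11 m)²)
V = 2.37 × 10^-1 V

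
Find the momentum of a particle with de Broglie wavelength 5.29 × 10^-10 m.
1.25 × 10^-24 kg·m/s

From the de Broglie relation λ = h/p, we solve for p:

p = h/λ
p = (6.626 × 10^-34 J·s) / (5.29 × 10^-10 m)
p = 1.25 × 10^-24 kg·m/s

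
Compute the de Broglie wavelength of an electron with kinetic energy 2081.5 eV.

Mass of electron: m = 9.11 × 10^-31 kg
2.69 × 10^-11 m

Using λ = h/√(2mKE):

First convert KE to Joules: KE = 2081.5 eV = 3.335 × 10^-16 J

λ = h/√(2mKE)
λ = (6.626 × 10^-34 J·s) / √(2 × 9.11 × 10^-31 kg × 3.335 × 10^-16 J)
λ = 2.69 × 10^-11 m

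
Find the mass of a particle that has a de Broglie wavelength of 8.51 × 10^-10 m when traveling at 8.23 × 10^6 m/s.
9.46 × 10^-32 kg

From the de Broglie relation λ = h/(mv), we solve for m:

m = h/(λv)
m = (6.626 × 10^-34 J·s) / (8.51 × 10^-10 m × 8.23 × 10^6 m/s)
m = 9.46 × 10^-32 kg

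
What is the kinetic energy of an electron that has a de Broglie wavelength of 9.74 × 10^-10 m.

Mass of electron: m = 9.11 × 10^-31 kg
2.54 × 10^-19 J (or 1.59 eV)

From λ = h/√(2mKE), we solve for KE:

λ² = h²/(2mKE)
KE = h²/(2mλ²)
KE = (6.626 × 10^-34 J·s)² / (2 × 9.11 × 10^-31 kg × (9.74 × 10^-10 m)²)
KE = 2.54 × 10^-19 J
KE = 1.59 eV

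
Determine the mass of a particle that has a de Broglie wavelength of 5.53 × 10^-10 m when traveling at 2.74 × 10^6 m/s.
4.37 × 10^-31 kg

From the de Broglie relation λ = h/(mv), we solve for m:

m = h/(λv)
m = (6.626 × 10^-34 J·s) / (5.53 × 10^-10 m × 2.74 × 10^6 m/s)
m = 4.37 × 10^-31 kg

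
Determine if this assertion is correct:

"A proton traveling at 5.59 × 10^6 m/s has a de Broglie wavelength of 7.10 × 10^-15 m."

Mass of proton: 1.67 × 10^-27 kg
False

The claim is incorrect.

Using λ = h/(mv):
λ = (6.626 × 10^-34 J·s) / (1.67 × 10^-27 kg × 5.59 × 10^6 m/s)
λ = 7.10 × 10^-14 m

The actual wavelength differs from the claimed 7.10 × 10^-15 m.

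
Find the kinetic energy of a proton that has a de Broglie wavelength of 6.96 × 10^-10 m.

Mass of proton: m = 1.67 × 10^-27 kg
2.71 × 10^-22 J (or 1.69 × 10^-3 eV)

From λ = h/√(2mKE), we solve for KE:

λ² = h²/(2mKE)
KE = h²/(2mλ²)
KE = (6.626 × 10^-34 J·s)² / (2 × 1.67 × 10^-27 kg × (6.96 × 10^-10 m)²)
KE = 2.71 × 10^-22 J
KE = 1.69 × 10^-3 eV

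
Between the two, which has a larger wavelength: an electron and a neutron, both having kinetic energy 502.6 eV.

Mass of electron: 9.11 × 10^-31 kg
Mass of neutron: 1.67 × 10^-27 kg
The electron has the longer wavelength.

Using λ = h/√(2mKE):

For electron: λ₁ = h/√(2m₁KE) = 5.47 × 10^-11 m
For neutron: λ₂ = h/√(2m₂KE) = 1.28 × 10^-12 m

Since λ ∝ 1/√m at constant kinetic energy, the lighter particle has the longer wavelength.

The electron has the longer de Broglie wavelength.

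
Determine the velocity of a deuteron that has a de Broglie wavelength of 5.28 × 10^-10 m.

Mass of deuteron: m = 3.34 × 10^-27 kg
3.76 × 10^2 m/s

From the de Broglie relation λ = h/(mv), we solve for v:

v = h/(mλ)
v = (6.626 × 10^-34 J·s) / (3.34 × 10^-27 kg × 5.28 × 10^-10 m)
v = 3.76 × 10^2 m/s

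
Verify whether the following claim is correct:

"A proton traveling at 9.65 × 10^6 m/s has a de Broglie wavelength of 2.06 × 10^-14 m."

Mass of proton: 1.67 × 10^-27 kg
False

The claim is incorrect.

Using λ = h/(mv):
λ = (6.626 × 10^-34 J·s) / (1.67 × 10^-27 kg × 9.65 × 10^6 m/s)
λ = 4.11 × 10^-14 m

The actual wavelength differs from the claimed 2.06 × 10^-14 m.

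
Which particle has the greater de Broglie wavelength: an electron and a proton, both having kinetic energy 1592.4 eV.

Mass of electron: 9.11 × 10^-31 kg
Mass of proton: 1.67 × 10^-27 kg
The electron has the longer wavelength.

Using λ = h/√(2mKE):

For electron: λ₁ = h/√(2m₁KE) = 3.07 × 10^-11 m
For proton: λ₂ = h/√(2m₂KE) = 7.18 × 10^-13 m

Since λ ∝ 1/√m at constant kinetic energy, the lighter particle has the longer wavelength.

The electron has the longer de Broglie wavelength.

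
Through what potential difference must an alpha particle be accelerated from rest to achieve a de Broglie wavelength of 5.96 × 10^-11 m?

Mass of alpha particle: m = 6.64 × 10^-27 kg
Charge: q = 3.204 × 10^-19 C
2.90 × 10^-2 V

From λ = h/√(2mqV), we solve for V:

λ² = h²/(2mqV)
V = h²/(2mqλ²)
V = (6.626 × 10^-34 J·s)² / (2 × 6.64 × 10^-27 kg × 3.204 × 10^-19 C × (5.96 × 10^-11 m)²)
V = 2.90 × 10^-2 V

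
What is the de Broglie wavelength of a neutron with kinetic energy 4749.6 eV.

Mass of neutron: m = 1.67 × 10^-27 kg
4.16 × 10^-13 m

Using λ = h/√(2mKE):

First convert KE to Joules: KE = 4749.6 eV = 7.610 × 10^-16 J

λ = h/√(2mKE)
λ = (6.626 × 10^-34 J·s) / √(2 × 1.67 × 10^-27 kg × 7.610 × 10^-16 J)
λ = 4.16 × 10^-13 m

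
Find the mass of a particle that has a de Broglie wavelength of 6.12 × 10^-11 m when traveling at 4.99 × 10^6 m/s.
2.17 × 10^-30 kg

From the de Broglie relation λ = h/(mv), we solve for m:

m = h/(λv)
m = (6.626 × 10^-34 J·s) / (6.12 × 10^-11 m × 4.99 × 10^6 m/s)
m = 2.17 × 10^-30 kg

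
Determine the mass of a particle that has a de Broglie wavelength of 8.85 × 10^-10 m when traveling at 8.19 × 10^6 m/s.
9.14 × 10^-32 kg

From the de Broglie relation λ = h/(mv), we solve for m:

m = h/(λv)
m = (6.626 × 10^-34 J·s) / (8.85 × 10^-10 m × 8.19 × 10^6 m/s)
m = 9.14 × 10^-32 kg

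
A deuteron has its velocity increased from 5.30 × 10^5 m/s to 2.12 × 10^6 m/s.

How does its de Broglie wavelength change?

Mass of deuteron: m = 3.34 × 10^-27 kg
The wavelength decreases by a factor of 4.

Using λ = h/(mv):

Initial wavelength: λ₁ = h/(mv₁) = 3.74 × 10^-13 m
Final wavelength: λ₂ = h/(mv₂) = 9.36 × 10^-14 m

Since λ ∝ 1/v, when velocity increases by a factor of 4, the wavelength decreases by a factor of 4.

λ₂/λ₁ = v₁/v₂ = 1/4

The wavelength decreases by a factor of 4.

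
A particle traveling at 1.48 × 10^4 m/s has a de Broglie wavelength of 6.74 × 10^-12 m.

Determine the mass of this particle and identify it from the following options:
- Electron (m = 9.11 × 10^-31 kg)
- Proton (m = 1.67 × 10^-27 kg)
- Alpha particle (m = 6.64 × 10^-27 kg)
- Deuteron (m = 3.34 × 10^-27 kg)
The particle is an alpha particle.

From λ = h/(mv), solve for mass:

m = h/(λv)
m = (6.626 × 10^-34 J·s) / (6.74 × 10^-12 m × 1.48 × 10^4 m/s)
m = 6.64 × 10^-27 kg

Comparing with the listed masses, this is closest to an alpha particle.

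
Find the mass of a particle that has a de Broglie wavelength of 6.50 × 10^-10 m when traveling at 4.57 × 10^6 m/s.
2.23 × 10^-31 kg

From the de Broglie relation λ = h/(mv), we solve for m:

m = h/(λv)
m = (6.626 × 10^-34 J·s) / (6.50 × 10^-10 m × 4.57 × 10^6 m/s)
m = 2.23 × 10^-31 kg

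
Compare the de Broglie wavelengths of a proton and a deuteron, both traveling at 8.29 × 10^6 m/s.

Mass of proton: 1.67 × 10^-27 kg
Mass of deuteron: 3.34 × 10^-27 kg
The proton has the longer wavelength.

Using λ = h/(mv), since both particles have the same velocity, the wavelength depends only on mass.

For proton: λ₁ = h/(m₁v) = 4.79 × 10^-14 m
For deuteron: λ₂ = h/(m₂v) = 2.39 × 10^-14 m

Since λ ∝ 1/m at constant velocity, the lighter particle has the longer wavelength.

The proton has the longer de Broglie wavelength.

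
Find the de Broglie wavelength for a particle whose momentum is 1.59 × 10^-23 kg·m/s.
4.17 × 10^-11 m

Using the de Broglie relation λ = h/p:

λ = h/p
λ = (6.626 × 10^-34 J·s) / (1.59 × 10^-23 kg·m/s)
λ = 4.17 × 10^-11 m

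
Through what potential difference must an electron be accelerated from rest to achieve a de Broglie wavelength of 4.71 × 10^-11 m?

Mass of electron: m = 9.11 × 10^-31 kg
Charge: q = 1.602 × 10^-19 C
678 V

From λ = h/√(2mqV), we solve for V:

λ² = h²/(2mqV)
V = h²/(2mqλ²)
V = (6.626 × 10^-34 J·s)² / (2 × 9.11 × 10^-31 kg × 1.602 × 10^-19 C × (4.71 × 10^-11 m)²)
V = 678 V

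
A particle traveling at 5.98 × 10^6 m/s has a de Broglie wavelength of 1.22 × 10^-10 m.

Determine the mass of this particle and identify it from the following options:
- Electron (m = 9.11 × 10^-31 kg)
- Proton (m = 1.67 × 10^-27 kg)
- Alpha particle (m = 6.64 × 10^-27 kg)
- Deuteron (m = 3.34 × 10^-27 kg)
The particle is an electron.

From λ = h/(mv), solve for mass:

m = h/(λv)
m = (6.626 × 10^-34 J·s) / (1.22 × 10^-10 m × 5.98 × 10^6 m/s)
m = 9.08 × 10^-31 kg

Comparing with the listed masses, this is closest to an electron.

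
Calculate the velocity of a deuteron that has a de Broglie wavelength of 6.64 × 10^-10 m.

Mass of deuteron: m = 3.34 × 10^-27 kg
2.99 × 10^2 m/s

From the de Broglie relation λ = h/(mv), we solve for v:

v = h/(mλ)
v = (6.626 × 10^-34 J·s) / (3.34 × 10^-27 kg × 6.64 × 10^-10 m)
v = 2.99 × 10^2 m/s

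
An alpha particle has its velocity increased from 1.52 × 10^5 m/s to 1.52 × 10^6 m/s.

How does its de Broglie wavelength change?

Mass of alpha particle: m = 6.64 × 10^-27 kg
The wavelength decreases by a factor of 10.

Using λ = h/(mv):

Initial wavelength: λ₁ = h/(mv₁) = 6.57 × 10^-13 m
Final wavelength: λ₂ = h/(mv₂) = 6.57 × 10^-14 m

Since λ ∝ 1/v, when velocity increases by a factor of 10, the wavelength decreases by a factor of 10.

λ₂/λ₁ = v₁/v₂ = 1/10

The wavelength decreases by a factor of 10.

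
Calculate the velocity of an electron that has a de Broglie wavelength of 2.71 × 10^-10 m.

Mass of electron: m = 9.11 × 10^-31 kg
2.68 × 10^6 m/s

From the de Broglie relation λ = h/(mv), we solve for v:

v = h/(mλ)
v = (6.626 × 10^-34 J·s) / (9.11 × 10^-31 kg × 2.71 × 10^-10 m)
v = 2.68 × 10^6 m/s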